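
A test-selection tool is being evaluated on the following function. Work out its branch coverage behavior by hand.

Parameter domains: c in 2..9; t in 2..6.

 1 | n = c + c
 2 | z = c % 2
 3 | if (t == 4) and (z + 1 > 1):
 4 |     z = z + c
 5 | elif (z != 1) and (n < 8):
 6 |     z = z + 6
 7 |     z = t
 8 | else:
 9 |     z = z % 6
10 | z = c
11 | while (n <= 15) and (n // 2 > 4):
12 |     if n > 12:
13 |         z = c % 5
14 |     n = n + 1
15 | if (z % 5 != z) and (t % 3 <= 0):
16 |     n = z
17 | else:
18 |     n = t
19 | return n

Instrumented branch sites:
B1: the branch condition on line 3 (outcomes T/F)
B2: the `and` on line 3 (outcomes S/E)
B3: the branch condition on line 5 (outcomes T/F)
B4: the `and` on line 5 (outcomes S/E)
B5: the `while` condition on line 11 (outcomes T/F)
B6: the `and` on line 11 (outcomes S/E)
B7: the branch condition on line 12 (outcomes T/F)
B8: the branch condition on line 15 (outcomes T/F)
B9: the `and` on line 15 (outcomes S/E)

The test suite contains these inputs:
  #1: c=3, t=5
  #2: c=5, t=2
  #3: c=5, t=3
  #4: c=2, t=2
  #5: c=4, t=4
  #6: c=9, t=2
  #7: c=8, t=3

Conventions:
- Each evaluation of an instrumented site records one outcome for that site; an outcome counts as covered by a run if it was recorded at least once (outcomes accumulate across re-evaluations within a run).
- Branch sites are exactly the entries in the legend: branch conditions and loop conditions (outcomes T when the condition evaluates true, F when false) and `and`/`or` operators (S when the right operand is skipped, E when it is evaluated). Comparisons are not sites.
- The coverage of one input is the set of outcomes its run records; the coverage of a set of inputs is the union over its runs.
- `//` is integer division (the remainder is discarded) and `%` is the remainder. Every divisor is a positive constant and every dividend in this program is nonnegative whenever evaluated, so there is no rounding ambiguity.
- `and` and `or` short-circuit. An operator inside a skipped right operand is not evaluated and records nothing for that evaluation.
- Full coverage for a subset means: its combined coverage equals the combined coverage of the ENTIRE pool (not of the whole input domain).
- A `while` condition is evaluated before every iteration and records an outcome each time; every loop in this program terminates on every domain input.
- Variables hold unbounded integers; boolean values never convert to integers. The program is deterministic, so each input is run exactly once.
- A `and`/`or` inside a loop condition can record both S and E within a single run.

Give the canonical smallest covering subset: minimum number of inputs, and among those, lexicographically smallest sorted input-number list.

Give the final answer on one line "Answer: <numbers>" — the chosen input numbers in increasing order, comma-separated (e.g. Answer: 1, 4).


input #1 (c=3, t=5): events B2->S, B1->F, B4->S, B3->F, B6->E, B5->F, B9->S, B8->F; covers B1=F, B2=S, B3=F, B4=S, B5=F, B6=E, B8=F, B9=S
input #2 (c=5, t=2): events B2->S, B1->F, B4->S, B3->F, B6->E, B5->T, B7->F, B6->E, B5->T, B7->F, B6->E, B5->T, B7->F, B6->E, ...; covers B1=F, B2=S, B3=F, B4=S, B5=T, B5=F, B6=S, B6=E, B7=T, B7=F, B8=F, B9=S
input #3 (c=5, t=3): events B2->S, B1->F, B4->S, B3->F, B6->E, B5->T, B7->F, B6->E, B5->T, B7->F, B6->E, B5->T, B7->F, B6->E, ...; covers B1=F, B2=S, B3=F, B4=S, B5=T, B5=F, B6=S, B6=E, B7=T, B7=F, B8=F, B9=S
input #4 (c=2, t=2): events B2->S, B1->F, B4->E, B3->T, B6->E, B5->F, B9->S, B8->F; covers B1=F, B2=S, B3=T, B4=E, B5=F, B6=E, B8=F, B9=S
input #5 (c=4, t=4): events B2->E, B1->F, B4->E, B3->F, B6->E, B5->F, B9->S, B8->F; covers B1=F, B2=E, B3=F, B4=E, B5=F, B6=E, B8=F, B9=S
input #6 (c=9, t=2): events B2->S, B1->F, B4->S, B3->F, B6->S, B5->F, B9->E, B8->F; covers B1=F, B2=S, B3=F, B4=S, B5=F, B6=S, B8=F, B9=E
input #7 (c=8, t=3): events B2->S, B1->F, B4->E, B3->F, B6->S, B5->F, B9->E, B8->T; covers B1=F, B2=S, B3=F, B4=E, B5=F, B6=S, B8=T, B9=E
pool-wide coverage (17 outcomes): B1=F, B2=S, B2=E, B3=T, B3=F, B4=S, B4=E, B5=T, B5=F, B6=S, B6=E, B7=T, B7=F, B8=T, B8=F, B9=S, B9=E
no size-1 subset reaches all 17 outcomes (best union: 12/17)
no size-2 subset reaches all 17 outcomes (best union: 15/17)
no size-3 subset reaches all 17 outcomes (best union: 16/17)
size 4: inputs {2, 4, 5, 7} cover all 17 outcomes, and no lexicographically smaller subset of this size does
Answer: 2, 4, 5, 7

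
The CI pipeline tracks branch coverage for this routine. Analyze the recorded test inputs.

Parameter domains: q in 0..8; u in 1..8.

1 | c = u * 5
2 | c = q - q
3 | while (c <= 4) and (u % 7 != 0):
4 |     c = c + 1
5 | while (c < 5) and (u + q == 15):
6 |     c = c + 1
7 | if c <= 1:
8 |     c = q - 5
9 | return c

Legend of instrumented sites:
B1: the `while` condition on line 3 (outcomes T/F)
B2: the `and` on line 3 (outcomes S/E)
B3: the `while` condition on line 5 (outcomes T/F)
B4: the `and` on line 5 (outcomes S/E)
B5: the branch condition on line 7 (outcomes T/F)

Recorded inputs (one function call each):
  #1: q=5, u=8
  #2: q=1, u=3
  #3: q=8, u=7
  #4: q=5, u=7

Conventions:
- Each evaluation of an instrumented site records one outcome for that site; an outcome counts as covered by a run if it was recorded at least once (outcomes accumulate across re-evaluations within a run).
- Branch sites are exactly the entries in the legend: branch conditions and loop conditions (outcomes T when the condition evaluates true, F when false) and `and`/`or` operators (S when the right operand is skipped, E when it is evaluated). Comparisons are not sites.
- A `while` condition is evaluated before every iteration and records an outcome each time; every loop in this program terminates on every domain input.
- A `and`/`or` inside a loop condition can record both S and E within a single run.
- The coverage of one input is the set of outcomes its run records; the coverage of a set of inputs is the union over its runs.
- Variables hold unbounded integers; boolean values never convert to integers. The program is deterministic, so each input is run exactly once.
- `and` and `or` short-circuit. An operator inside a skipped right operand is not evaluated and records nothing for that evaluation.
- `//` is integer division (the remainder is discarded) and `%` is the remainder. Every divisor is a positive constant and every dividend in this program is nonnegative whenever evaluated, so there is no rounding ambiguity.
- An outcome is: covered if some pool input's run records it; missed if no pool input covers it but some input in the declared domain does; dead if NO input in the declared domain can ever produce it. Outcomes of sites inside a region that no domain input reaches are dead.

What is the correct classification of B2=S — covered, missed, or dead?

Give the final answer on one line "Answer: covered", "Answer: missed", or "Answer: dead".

B2=S is recorded by pool input(s) 1, 2 -> covered

Answer: covered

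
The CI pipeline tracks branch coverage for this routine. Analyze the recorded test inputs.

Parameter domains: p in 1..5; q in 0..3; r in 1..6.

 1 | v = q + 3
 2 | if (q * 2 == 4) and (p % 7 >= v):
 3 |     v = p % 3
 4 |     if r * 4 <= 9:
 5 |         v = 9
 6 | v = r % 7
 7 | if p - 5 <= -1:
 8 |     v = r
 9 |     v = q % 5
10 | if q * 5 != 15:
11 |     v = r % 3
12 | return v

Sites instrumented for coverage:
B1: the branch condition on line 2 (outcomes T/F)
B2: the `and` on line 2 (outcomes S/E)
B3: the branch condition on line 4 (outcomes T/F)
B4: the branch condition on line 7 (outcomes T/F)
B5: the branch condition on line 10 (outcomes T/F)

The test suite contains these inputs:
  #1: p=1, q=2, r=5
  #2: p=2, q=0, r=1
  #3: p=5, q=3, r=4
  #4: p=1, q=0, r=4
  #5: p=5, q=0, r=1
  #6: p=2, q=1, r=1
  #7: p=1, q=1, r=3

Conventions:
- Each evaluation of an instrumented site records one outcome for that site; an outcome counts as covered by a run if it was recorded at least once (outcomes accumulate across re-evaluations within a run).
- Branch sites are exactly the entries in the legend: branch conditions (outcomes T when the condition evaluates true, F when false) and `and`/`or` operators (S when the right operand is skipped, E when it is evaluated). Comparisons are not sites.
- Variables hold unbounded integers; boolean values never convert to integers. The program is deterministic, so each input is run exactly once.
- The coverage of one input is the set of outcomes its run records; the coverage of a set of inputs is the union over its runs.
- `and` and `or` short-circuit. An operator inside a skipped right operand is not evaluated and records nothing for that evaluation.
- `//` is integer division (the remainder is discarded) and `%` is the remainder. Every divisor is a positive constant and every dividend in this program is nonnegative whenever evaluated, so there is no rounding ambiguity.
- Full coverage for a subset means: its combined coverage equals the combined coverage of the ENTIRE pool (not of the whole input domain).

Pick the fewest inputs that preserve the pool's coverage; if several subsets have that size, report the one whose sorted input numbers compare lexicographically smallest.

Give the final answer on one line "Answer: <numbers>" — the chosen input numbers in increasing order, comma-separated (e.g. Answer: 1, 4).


test 1 (p=1, q=2, r=5) hits B1=F, B2=E, B4=T, B5=T
test 2 (p=2, q=0, r=1) hits B1=F, B2=S, B4=T, B5=T
test 3 (p=5, q=3, r=4) hits B1=F, B2=S, B4=F, B5=F
test 4 (p=1, q=0, r=4) hits B1=F, B2=S, B4=T, B5=T
test 5 (p=5, q=0, r=1) hits B1=F, B2=S, B4=F, B5=T
test 6 (p=2, q=1, r=1) hits B1=F, B2=S, B4=T, B5=T
test 7 (p=1, q=1, r=3) hits B1=F, B2=S, B4=T, B5=T
the full pool covers 7 outcomes: B1=F, B2=S, B2=E, B4=T, B4=F, B5=T, B5=F
size 1 is not enough: best union over all size-1 subsets is 4/7
size 2: inputs {1, 3} cover all 7 outcomes, and no lexicographically smaller subset of this size does
Answer: 1, 3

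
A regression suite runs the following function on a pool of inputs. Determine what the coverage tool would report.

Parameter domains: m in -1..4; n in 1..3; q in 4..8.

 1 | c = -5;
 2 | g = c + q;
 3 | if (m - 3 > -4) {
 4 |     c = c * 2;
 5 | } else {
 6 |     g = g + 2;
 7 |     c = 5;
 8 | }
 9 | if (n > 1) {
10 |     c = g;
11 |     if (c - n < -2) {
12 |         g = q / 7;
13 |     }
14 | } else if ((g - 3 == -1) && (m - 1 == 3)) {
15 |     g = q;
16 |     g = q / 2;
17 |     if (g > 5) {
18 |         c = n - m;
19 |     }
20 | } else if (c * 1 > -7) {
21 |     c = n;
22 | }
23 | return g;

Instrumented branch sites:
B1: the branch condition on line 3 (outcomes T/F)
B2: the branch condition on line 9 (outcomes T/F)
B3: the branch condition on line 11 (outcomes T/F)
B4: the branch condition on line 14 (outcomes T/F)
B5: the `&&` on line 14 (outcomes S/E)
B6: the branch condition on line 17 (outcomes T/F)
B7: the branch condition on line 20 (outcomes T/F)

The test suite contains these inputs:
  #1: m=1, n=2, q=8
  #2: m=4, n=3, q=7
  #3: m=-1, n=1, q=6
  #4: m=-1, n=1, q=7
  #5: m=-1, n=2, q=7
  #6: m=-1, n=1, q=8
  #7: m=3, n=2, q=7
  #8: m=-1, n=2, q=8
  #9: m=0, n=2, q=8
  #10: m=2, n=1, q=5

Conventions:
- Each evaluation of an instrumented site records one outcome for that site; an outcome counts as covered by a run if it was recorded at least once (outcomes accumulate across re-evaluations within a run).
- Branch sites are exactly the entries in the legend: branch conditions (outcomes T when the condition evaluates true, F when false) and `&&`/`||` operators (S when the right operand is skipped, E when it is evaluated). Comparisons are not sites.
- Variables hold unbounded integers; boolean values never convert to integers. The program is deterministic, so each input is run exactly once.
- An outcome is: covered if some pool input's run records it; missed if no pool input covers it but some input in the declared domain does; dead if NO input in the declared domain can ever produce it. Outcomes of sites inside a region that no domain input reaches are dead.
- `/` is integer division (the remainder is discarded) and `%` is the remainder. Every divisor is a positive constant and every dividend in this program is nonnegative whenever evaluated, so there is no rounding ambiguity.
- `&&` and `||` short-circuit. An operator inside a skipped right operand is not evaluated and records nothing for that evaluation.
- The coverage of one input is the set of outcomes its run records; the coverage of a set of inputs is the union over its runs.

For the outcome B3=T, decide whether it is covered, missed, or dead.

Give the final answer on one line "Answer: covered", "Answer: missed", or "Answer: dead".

no pool input records B3=T
but domain input (m=0, n=2, q=4) does record it -> reachable, so missed

Answer: missed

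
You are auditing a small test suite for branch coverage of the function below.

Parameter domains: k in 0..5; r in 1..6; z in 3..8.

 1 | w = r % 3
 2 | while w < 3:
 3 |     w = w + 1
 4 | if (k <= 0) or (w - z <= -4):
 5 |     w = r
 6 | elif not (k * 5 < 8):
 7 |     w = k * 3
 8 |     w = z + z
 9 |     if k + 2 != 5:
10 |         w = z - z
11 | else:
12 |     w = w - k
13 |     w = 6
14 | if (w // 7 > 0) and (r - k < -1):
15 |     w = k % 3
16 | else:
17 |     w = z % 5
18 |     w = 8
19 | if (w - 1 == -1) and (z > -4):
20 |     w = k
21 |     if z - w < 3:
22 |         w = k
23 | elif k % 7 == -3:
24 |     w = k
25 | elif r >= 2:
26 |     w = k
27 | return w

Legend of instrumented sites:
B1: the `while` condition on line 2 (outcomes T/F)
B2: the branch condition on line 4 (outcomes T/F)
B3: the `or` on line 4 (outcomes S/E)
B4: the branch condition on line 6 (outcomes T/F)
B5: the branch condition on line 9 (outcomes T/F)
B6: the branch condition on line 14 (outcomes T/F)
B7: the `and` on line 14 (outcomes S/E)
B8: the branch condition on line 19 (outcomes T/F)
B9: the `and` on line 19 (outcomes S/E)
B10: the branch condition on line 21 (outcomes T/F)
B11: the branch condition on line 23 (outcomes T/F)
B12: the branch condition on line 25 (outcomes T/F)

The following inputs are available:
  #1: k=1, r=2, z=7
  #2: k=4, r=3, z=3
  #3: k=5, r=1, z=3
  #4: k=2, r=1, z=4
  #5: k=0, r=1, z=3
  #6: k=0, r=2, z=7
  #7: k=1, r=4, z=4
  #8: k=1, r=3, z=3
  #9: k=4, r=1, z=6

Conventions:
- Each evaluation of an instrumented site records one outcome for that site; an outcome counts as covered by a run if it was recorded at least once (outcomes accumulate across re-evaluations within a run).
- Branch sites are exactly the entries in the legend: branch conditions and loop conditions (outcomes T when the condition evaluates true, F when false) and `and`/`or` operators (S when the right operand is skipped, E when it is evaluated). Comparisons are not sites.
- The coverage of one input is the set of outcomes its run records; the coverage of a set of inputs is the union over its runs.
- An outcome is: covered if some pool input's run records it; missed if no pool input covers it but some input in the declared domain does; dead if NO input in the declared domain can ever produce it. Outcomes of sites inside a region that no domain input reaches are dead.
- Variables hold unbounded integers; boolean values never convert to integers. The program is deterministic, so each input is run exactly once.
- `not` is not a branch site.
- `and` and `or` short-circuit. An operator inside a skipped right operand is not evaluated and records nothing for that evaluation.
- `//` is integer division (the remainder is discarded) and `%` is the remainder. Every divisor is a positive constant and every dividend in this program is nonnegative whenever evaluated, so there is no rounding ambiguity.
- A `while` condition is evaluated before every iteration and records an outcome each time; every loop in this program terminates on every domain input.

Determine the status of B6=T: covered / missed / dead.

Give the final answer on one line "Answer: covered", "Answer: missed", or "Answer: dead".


no pool input records B6=T
but domain input (k=3, r=1, z=4) does record it -> reachable, so missed
Answer: missed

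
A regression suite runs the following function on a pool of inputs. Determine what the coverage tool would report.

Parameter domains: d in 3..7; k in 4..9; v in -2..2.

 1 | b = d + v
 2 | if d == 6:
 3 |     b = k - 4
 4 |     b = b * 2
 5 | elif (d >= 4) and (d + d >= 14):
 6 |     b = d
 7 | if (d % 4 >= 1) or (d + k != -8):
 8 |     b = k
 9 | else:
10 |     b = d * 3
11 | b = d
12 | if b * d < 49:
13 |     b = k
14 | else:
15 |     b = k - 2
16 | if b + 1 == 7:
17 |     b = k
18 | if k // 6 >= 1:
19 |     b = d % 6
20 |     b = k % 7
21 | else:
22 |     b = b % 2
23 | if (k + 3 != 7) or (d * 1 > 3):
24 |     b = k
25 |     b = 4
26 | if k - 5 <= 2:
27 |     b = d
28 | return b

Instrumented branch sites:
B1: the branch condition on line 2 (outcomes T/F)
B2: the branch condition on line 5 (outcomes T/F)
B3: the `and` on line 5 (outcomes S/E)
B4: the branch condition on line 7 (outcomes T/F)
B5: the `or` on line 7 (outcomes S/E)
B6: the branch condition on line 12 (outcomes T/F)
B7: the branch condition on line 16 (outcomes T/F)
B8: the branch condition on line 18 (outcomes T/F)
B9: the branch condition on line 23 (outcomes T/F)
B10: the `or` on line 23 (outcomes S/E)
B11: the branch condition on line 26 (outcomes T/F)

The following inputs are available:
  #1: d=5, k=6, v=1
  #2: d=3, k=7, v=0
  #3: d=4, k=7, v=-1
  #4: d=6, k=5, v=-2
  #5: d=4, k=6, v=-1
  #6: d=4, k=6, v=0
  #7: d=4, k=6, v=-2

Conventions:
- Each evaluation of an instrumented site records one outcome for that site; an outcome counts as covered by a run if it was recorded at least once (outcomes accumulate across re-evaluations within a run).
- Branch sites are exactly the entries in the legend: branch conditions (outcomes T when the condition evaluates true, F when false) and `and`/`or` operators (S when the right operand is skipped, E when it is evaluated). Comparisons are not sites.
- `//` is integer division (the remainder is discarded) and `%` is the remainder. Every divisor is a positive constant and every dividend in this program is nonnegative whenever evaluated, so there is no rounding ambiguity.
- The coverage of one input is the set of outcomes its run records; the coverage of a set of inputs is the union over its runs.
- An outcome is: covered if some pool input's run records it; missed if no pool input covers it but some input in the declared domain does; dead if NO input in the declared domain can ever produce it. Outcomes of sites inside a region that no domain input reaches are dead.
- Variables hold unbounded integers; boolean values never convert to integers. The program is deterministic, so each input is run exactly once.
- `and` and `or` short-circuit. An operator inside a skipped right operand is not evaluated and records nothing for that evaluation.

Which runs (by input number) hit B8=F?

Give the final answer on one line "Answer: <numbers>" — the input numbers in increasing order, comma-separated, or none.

input #1 (d=5, k=6, v=1): misses B8=F
input #2 (d=3, k=7, v=0): misses B8=F
input #3 (d=4, k=7, v=-1): misses B8=F
input #4 (d=6, k=5, v=-2): covers B8=F
input #5 (d=4, k=6, v=-1): misses B8=F
input #6 (d=4, k=6, v=0): misses B8=F
input #7 (d=4, k=6, v=-2): misses B8=F

Answer: 4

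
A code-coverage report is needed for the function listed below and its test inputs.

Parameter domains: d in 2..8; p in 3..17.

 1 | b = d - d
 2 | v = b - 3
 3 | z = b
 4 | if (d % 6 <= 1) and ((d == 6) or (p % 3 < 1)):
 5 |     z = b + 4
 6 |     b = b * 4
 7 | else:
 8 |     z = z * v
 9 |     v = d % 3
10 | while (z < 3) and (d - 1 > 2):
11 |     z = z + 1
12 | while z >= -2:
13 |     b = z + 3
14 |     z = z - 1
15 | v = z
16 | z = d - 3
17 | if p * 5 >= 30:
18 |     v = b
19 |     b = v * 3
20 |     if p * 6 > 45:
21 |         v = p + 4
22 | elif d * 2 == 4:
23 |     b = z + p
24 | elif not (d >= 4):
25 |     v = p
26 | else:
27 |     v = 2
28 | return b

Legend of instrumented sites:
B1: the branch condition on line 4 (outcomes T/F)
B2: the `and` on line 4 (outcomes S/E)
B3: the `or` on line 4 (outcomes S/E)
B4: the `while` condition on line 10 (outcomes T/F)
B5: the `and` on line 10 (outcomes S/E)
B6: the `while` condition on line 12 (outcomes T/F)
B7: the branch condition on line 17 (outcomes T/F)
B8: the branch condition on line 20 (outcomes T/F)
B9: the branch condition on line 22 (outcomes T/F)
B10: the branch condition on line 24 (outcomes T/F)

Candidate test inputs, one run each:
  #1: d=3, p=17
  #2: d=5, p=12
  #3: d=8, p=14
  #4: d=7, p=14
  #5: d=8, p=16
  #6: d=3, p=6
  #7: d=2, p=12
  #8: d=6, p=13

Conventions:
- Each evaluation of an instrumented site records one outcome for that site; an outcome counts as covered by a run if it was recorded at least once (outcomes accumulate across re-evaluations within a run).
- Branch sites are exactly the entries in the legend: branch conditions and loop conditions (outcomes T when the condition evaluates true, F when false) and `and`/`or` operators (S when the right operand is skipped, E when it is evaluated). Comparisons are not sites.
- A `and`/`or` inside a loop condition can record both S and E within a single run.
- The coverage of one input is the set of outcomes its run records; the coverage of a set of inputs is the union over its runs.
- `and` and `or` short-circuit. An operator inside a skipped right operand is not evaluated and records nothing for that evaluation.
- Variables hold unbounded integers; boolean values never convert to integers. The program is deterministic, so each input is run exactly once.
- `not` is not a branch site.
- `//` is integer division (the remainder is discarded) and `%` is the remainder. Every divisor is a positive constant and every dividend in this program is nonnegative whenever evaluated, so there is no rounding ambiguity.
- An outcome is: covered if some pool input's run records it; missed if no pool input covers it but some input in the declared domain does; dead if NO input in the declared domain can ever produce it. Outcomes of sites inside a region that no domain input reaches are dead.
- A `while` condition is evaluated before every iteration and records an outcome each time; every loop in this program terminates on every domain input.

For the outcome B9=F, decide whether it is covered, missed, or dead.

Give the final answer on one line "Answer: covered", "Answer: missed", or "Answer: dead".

no pool input records B9=F
but domain input (d=3, p=3) does record it -> reachable, so missed

Answer: missed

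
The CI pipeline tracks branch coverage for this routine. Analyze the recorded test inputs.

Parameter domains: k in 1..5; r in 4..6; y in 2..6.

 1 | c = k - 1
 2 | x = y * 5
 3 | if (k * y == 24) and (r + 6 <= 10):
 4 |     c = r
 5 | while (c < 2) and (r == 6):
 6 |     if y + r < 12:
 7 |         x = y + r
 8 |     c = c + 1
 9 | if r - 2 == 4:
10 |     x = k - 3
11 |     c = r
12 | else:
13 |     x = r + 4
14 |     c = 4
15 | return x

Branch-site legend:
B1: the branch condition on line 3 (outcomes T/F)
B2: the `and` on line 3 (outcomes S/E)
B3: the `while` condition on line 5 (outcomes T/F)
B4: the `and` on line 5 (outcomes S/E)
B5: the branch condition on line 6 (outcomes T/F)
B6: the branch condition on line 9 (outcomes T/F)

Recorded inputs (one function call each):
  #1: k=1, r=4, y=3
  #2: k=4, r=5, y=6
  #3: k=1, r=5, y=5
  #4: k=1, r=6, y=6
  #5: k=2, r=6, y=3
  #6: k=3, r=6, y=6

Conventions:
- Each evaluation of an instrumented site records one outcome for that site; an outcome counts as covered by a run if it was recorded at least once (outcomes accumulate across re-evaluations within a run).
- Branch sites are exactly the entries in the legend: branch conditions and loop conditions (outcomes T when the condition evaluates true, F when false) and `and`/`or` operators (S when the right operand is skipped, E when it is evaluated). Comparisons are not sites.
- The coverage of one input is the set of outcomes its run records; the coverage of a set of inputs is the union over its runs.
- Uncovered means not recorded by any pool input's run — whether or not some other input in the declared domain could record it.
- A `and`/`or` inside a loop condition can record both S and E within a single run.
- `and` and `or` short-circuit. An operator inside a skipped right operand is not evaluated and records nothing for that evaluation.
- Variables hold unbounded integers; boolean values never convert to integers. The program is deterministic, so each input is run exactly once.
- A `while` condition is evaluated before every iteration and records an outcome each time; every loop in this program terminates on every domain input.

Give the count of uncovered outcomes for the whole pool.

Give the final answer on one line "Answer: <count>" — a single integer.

run #1 (k=1, r=4, y=3) runs B2->S, B1->F, B4->E, B3->F, B6->F; records B1=F, B2=S, B3=F, B4=E, B6=F
run #2 (k=4, r=5, y=6) runs B2->E, B1->F, B4->S, B3->F, B6->F; records B1=F, B2=E, B3=F, B4=S, B6=F
run #3 (k=1, r=5, y=5) runs B2->S, B1->F, B4->E, B3->F, B6->F; records B1=F, B2=S, B3=F, B4=E, B6=F
run #4 (k=1, r=6, y=6) runs B2->S, B1->F, B4->E, B3->T, B5->F, B4->E, B3->T, B5->F, B4->S, B3->F, B6->T; records B1=F, B2=S, B3=T, B3=F, B4=S, B4=E, B5=F, B6=T
run #5 (k=2, r=6, y=3) runs B2->S, B1->F, B4->E, B3->T, B5->T, B4->S, B3->F, B6->T; records B1=F, B2=S, B3=T, B3=F, B4=S, B4=E, B5=T, B6=T
run #6 (k=3, r=6, y=6) runs B2->S, B1->F, B4->S, B3->F, B6->T; records B1=F, B2=S, B3=F, B4=S, B6=T
union over the pool: B1=F, B2=S, B2=E, B3=T, B3=F, B4=S, B4=E, B5=T, B5=F, B6=T, B6=F
uncovered (1 of 12): B1=T

Answer: 1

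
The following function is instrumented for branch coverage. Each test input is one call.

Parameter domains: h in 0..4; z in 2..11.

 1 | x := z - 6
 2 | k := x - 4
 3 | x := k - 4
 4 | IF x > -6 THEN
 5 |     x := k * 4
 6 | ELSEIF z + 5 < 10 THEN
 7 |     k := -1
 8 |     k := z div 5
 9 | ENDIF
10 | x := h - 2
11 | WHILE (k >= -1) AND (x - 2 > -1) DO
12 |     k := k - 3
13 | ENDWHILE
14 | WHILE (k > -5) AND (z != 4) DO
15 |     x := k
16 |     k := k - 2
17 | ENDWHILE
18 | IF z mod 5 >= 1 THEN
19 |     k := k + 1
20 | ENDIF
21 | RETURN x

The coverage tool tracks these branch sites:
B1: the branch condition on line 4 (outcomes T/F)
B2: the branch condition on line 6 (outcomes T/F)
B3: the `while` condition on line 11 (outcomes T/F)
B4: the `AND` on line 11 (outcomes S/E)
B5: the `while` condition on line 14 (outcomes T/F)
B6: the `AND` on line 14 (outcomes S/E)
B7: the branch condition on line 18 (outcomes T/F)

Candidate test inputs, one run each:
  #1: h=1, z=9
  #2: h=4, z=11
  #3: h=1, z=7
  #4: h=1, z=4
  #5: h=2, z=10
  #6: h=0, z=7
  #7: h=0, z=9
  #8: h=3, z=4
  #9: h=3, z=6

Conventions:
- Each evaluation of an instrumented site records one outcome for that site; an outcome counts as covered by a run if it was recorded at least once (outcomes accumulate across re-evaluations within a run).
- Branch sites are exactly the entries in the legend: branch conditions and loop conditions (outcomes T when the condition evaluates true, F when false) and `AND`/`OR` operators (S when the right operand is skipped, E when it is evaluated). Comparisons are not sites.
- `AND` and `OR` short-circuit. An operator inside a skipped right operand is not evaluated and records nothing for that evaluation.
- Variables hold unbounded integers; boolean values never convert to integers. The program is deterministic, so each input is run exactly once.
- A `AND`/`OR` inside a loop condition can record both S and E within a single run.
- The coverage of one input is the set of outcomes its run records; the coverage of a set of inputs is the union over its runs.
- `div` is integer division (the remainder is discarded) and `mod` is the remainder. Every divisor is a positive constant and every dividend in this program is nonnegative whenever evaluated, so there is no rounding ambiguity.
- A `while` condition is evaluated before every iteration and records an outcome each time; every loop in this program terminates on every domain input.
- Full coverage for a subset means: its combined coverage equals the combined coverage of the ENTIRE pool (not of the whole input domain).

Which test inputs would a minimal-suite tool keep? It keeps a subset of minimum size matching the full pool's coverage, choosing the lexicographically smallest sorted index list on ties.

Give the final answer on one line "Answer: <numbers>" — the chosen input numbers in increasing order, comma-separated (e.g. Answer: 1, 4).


input #1 (h=1, z=9): covers B1=T, B3=F, B4=E, B5=T, B5=F, B6=S, B6=E, B7=T
input #2 (h=4, z=11): covers B1=T, B3=T, B3=F, B4=S, B4=E, B5=T, B5=F, B6=S, B6=E, B7=T
input #3 (h=1, z=7): covers B1=F, B2=F, B3=F, B4=S, B5=T, B5=F, B6=S, B6=E, B7=T
input #4 (h=1, z=4): covers B1=F, B2=T, B3=F, B4=E, B5=F, B6=E, B7=T
input #5 (h=2, z=10): covers B1=T, B3=F, B4=E, B5=T, B5=F, B6=S, B6=E, B7=F
input #6 (h=0, z=7): covers B1=F, B2=F, B3=F, B4=S, B5=T, B5=F, B6=S, B6=E, B7=T
input #7 (h=0, z=9): covers B1=T, B3=F, B4=E, B5=T, B5=F, B6=S, B6=E, B7=T
input #8 (h=3, z=4): covers B1=F, B2=T, B3=F, B4=E, B5=F, B6=E, B7=T
input #9 (h=3, z=6): covers B1=F, B2=F, B3=F, B4=S, B5=T, B5=F, B6=S, B6=E, B7=T
together the pool reaches 14 outcomes: B1=T, B1=F, B2=T, B2=F, B3=T, B3=F, B4=S, B4=E, B5=T, B5=F, B6=S, B6=E, B7=T, B7=F
checked all size-1 subsets: none covers 14 outcomes (max 10/14)
checked all size-2 subsets: none covers 14 outcomes (max 12/14)
checked all size-3 subsets: none covers 14 outcomes (max 13/14)
the canonical winner is {2, 3, 4, 5}: size 4, full 14-outcome coverage, earliest index list among size-4 covers
Answer: 2, 3, 4, 5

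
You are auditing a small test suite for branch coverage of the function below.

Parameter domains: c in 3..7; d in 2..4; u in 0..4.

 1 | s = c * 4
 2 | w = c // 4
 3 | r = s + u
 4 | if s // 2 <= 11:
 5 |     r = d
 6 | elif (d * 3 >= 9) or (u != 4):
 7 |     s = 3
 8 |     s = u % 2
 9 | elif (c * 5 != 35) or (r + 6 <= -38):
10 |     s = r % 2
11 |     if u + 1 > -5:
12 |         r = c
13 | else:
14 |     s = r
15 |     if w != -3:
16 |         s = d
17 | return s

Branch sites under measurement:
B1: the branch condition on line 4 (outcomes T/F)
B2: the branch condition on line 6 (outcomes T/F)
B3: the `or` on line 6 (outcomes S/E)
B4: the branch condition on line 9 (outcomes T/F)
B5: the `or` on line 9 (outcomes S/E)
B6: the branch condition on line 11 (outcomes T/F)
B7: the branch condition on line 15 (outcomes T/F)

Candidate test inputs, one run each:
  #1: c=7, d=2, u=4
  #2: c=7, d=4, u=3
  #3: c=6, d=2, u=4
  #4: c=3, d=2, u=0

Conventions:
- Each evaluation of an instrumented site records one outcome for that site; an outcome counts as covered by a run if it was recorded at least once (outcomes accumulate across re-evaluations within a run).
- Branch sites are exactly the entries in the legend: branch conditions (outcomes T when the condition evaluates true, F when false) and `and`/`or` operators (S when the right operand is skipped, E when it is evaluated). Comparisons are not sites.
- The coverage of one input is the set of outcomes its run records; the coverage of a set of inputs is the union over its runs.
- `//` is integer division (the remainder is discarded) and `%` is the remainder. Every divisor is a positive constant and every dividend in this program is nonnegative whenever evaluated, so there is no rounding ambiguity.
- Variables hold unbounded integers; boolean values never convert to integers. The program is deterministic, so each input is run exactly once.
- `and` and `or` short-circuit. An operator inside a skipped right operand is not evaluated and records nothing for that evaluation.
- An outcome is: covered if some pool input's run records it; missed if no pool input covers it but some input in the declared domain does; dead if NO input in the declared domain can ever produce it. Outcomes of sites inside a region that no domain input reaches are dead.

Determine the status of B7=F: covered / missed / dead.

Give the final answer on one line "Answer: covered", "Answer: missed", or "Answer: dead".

no pool input records B7=F
checking all 75 inputs in the declared domain: B7=F is never recorded -> dead

Answer: dead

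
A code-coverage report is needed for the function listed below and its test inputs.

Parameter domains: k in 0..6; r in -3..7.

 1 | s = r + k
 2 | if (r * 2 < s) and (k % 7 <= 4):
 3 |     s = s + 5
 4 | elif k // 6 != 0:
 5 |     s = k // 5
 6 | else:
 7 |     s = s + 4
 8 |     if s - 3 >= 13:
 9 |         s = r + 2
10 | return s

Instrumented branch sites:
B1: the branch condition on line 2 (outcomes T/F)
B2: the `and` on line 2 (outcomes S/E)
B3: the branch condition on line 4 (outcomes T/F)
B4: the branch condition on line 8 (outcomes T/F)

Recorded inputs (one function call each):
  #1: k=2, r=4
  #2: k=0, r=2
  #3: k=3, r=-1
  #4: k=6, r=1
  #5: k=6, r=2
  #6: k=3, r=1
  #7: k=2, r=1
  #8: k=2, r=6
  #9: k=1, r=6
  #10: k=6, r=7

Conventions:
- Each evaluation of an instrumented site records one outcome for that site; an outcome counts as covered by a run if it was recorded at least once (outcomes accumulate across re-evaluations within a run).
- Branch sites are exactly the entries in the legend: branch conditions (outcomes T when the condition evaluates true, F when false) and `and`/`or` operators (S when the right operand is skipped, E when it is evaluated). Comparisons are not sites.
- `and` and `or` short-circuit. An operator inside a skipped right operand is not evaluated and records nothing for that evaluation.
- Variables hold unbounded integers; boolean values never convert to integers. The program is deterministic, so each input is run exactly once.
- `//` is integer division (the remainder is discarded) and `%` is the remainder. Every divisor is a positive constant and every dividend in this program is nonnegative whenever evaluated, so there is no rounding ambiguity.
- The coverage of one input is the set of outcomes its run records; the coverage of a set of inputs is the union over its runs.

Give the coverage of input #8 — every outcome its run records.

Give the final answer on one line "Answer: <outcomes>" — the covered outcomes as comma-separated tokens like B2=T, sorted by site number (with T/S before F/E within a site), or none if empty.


Event log for input #8 (k=2, r=6):
  B2->S, B1->F, B3->F, B4->F
distinct outcomes covered: B1=F, B2=S, B3=F, B4=F
Answer: B1=F, B2=S, B3=F, B4=F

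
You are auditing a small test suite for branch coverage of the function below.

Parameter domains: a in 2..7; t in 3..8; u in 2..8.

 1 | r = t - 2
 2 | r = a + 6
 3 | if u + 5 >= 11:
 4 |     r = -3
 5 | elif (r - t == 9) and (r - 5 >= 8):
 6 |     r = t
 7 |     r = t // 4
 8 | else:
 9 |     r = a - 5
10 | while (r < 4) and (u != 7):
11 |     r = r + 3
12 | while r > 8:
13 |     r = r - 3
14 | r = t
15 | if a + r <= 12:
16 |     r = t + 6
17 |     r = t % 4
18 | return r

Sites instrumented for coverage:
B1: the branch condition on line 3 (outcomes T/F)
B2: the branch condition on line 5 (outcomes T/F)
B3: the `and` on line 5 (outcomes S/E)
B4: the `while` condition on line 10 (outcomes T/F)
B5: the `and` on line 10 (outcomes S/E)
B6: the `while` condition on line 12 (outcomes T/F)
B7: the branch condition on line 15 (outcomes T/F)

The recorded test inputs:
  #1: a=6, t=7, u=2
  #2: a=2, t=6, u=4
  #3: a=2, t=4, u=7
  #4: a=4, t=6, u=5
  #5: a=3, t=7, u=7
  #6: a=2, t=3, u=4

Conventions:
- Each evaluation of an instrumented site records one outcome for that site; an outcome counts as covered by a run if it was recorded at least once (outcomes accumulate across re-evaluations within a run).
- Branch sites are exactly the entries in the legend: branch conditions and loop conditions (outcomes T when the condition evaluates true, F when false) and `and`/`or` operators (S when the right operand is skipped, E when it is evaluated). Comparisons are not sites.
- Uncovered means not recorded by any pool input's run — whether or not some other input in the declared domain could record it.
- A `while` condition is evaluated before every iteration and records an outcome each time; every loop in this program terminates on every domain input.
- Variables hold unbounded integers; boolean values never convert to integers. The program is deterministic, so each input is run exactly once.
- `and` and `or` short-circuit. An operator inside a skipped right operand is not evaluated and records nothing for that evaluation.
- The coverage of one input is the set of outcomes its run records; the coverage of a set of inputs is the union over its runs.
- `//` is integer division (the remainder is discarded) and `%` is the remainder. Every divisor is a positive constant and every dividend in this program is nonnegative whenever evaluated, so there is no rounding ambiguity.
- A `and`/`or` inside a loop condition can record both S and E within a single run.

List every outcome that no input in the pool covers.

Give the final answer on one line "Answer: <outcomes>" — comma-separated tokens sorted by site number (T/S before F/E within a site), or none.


input #1 (a=6, t=7, u=2): events B1->F, B3->S, B2->F, B5->E, B4->T, B5->S, B4->F, B6->F, B7->F; covers B1=F, B2=F, B3=S, B4=T, B4=F, B5=S, B5=E, B6=F, B7=F
input #2 (a=2, t=6, u=4): events B1->F, B3->S, B2->F, B5->E, B4->T, B5->E, B4->T, B5->E, B4->T, B5->S, B4->F, B6->F, B7->T; covers B1=F, B2=F, B3=S, B4=T, B4=F, B5=S, B5=E, B6=F, B7=T
input #3 (a=2, t=4, u=7): events B1->T, B5->E, B4->F, B6->F, B7->T; covers B1=T, B4=F, B5=E, B6=F, B7=T
input #4 (a=4, t=6, u=5): events B1->F, B3->S, B2->F, B5->E, B4->T, B5->E, B4->T, B5->S, B4->F, B6->F, B7->T; covers B1=F, B2=F, B3=S, B4=T, B4=F, B5=S, B5=E, B6=F, B7=T
input #5 (a=3, t=7, u=7): events B1->T, B5->E, B4->F, B6->F, B7->T; covers B1=T, B4=F, B5=E, B6=F, B7=T
input #6 (a=2, t=3, u=4): events B1->F, B3->S, B2->F, B5->E, B4->T, B5->E, B4->T, B5->E, B4->T, B5->S, B4->F, B6->F, B7->T; covers B1=F, B2=F, B3=S, B4=T, B4=F, B5=S, B5=E, B6=F, B7=T
union over the pool: B1=T, B1=F, B2=F, B3=S, B4=T, B4=F, B5=S, B5=E, B6=F, B7=T, B7=F
uncovered (3 of 14): B2=T, B3=E, B6=T
Answer: B2=T, B3=E, B6=T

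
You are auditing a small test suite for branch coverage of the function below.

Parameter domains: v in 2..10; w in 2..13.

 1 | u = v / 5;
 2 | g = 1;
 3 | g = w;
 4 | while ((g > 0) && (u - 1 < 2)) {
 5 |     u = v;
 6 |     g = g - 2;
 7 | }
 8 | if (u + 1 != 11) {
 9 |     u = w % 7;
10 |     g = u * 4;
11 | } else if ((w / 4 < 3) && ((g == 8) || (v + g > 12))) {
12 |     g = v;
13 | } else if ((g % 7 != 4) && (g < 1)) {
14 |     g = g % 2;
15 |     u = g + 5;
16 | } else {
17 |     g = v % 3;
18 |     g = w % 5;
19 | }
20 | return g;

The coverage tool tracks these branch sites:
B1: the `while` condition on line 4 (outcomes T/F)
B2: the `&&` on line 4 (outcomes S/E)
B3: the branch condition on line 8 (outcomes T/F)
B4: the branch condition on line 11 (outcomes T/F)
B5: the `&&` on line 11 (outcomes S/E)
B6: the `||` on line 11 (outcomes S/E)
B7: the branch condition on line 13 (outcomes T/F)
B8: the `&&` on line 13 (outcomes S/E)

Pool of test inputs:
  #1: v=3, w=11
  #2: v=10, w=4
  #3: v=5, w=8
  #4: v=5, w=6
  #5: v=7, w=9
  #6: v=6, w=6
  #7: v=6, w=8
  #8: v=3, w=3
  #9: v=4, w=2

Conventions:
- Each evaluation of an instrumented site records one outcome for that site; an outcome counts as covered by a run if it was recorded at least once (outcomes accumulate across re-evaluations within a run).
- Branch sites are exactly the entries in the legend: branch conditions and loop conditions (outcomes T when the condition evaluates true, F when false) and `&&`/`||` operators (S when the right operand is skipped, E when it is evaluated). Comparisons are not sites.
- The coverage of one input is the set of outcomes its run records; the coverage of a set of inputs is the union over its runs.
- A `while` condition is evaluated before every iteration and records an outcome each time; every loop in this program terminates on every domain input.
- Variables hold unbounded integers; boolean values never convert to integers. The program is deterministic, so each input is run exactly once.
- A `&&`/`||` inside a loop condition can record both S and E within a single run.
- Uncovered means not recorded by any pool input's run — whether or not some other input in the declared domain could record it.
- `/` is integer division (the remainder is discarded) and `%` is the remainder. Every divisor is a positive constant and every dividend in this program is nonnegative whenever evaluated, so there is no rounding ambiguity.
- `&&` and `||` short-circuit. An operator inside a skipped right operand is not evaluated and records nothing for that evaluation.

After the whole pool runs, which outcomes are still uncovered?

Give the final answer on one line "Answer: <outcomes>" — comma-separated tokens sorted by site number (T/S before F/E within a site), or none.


#1 (v=3, w=11) -> B2->E, B1->T, B2->E, B1->F, B3->T; covered: B1=T, B1=F, B2=E, B3=T
#2 (v=10, w=4) -> B2->E, B1->T, B2->E, B1->F, B3->F, B5->E, B6->E, B4->F, B8->E, B7->F; covered: B1=T, B1=F, B2=E, B3=F, B4=F, B5=E, B6=E, B7=F, B8=E
#3 (v=5, w=8) -> B2->E, B1->T, B2->E, B1->F, B3->T; covered: B1=T, B1=F, B2=E, B3=T
#4 (v=5, w=6) -> B2->E, B1->T, B2->E, B1->F, B3->T; covered: B1=T, B1=F, B2=E, B3=T
#5 (v=7, w=9) -> B2->E, B1->T, B2->E, B1->F, B3->T; covered: B1=T, B1=F, B2=E, B3=T
#6 (v=6, w=6) -> B2->E, B1->T, B2->E, B1->F, B3->T; covered: B1=T, B1=F, B2=E, B3=T
#7 (v=6, w=8) -> B2->E, B1->T, B2->E, B1->F, B3->T; covered: B1=T, B1=F, B2=E, B3=T
#8 (v=3, w=3) -> B2->E, B1->T, B2->E, B1->F, B3->T; covered: B1=T, B1=F, B2=E, B3=T
#9 (v=4, w=2) -> B2->E, B1->T, B2->S, B1->F, B3->T; covered: B1=T, B1=F, B2=S, B2=E, B3=T
union over the pool: B1=T, B1=F, B2=S, B2=E, B3=T, B3=F, B4=F, B5=E, B6=E, B7=F, B8=E
uncovered (5 of 16): B4=T, B5=S, B6=S, B7=T, B8=S
Answer: B4=T, B5=S, B6=S, B7=T, B8=S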